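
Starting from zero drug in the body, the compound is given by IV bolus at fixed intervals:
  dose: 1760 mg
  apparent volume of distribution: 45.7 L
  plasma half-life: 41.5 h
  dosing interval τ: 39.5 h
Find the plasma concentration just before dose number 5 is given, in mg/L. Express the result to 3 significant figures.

C₀ per dose = Dose / Vd = 1760 / 45.7 = 38.51 mg/L
k = ln2 / t½ = 0.693147 / 41.5 = 0.01670 h⁻¹
Fraction remaining after one interval: r = e^(−kτ) = e^(−0.01670 × 39.5) = 0.5170
Before dose 5, 4 doses have been given (aged 1τ, 2τ, 3τ, 4τ).
C_trough = C₀ × (r + r² + … + r^4) = C₀ × r(1−r^4)/(1−r)
        = 38.51 × 0.5170 × (1 − 0.07144) / (1 − 0.5170) = 38.28 mg/L

38.3 mg/L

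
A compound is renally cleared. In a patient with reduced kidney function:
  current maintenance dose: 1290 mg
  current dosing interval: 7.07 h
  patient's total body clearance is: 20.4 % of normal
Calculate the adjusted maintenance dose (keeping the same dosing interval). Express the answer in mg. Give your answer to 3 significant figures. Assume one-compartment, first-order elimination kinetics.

263 mg

To keep the same average steady-state level, dosing rate must scale with clearance.
CL ratio = 20.4 / 100 = 0.2040
New dose (same interval) = 1290 × 0.2040 = 263.2 mg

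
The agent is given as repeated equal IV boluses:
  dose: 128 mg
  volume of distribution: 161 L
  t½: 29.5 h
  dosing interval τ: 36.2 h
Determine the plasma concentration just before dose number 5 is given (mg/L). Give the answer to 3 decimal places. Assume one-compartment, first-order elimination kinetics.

0.573 mg/L

C₀ per dose = Dose / Vd = 128 / 161 = 0.7950 mg/L
k = ln2 / t½ = 0.693147 / 29.5 = 0.02350 h⁻¹
Fraction remaining after one interval: r = e^(−kτ) = e^(−0.02350 × 36.2) = 0.4271
Before dose 5, 4 doses have been given (aged 1τ, 2τ, 3τ, 4τ).
C_trough = C₀ × (r + r² + … + r^4) = C₀ × r(1−r^4)/(1−r)
        = 0.7950 × 0.4271 × (1 − 0.03328) / (1 − 0.4271) = 0.5730 mg/L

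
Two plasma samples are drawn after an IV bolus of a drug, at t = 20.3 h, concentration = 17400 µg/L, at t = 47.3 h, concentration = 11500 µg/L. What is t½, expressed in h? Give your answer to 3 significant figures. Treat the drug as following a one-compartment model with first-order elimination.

k = ln(C₁/C₂) / (t₂ − t₁) = ln(17400/11500) / (47.3 − 20.3)
  = 0.4141 / 27.00 = 0.01534 h⁻¹
t½ = ln2 / k = 0.693147 / 0.01534 = 45.19 h

45.2 h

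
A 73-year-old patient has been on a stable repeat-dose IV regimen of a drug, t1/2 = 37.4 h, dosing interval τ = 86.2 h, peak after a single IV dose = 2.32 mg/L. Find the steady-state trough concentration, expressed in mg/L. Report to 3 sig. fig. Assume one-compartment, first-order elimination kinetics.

0.589 mg/L

k = ln2 / t½ = 0.693147 / 37.4 = 0.01853 h⁻¹
e^(−kτ) = e^(−0.01853 × 86.2) = 0.2024
Accumulation ratio R = 1 / (1 − e^(−kτ)) = 1 / (1 − 0.2024) = 1.254
Steady-state trough = C₀ × R × e^(−kτ) = 2.32 × 1.254 × 0.2024 = 0.5888 mg/L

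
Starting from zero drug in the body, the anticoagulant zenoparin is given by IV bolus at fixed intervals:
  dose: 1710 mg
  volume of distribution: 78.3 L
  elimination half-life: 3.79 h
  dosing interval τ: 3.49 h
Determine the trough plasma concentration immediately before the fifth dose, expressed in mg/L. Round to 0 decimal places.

C₀ per dose = Dose / Vd = 1710 / 78.3 = 21.84 mg/L
k = ln2 / t½ = 0.693147 / 3.79 = 0.1829 h⁻¹
Fraction remaining after one interval: r = e^(−kτ) = e^(−0.1829 × 3.49) = 0.5282
Before dose 5, 4 doses have been given (aged 1τ, 2τ, 3τ, 4τ).
C_trough = C₀ × (r + r² + … + r^4) = C₀ × r(1−r^4)/(1−r)
        = 21.84 × 0.5282 × (1 − 0.07784) / (1 − 0.5282) = 22.55 mg/L

23 mg/L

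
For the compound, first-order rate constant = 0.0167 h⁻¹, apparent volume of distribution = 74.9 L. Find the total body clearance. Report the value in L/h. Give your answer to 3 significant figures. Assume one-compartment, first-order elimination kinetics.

1.25 L/h

CL = k × Vd = 0.0167 × 74.9 = 1.251 L/h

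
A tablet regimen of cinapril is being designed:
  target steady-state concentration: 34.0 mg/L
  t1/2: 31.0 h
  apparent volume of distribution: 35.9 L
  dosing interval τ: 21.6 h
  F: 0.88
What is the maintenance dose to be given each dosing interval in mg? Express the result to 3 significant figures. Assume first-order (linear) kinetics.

670 mg

k = ln2 / t½ = 0.693147 / 31.0 = 0.02236 h⁻¹
CL = k × Vd = 0.02236 × 35.9 = 0.8027 L/h
At steady state, F × (Dose/τ) = Css × CL.
Dose = Css × CL × τ / F = 34.0 × 0.8027 × 21.6 / 0.88 = 669.9 mg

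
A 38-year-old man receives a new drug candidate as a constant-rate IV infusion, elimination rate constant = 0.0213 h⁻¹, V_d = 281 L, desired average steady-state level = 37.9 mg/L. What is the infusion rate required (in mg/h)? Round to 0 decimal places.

227 mg/h

CL = k × Vd = 0.02130 × 281 = 5.985 L/h
At steady state, infusion rate R₀ = Css × CL = 37.9 × 5.985 = 226.8 mg/h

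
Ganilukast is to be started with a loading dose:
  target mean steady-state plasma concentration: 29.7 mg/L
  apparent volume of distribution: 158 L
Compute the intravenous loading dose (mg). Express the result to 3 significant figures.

4690 mg

LD = Css × Vd = 29.7 × 158 = 4693 mg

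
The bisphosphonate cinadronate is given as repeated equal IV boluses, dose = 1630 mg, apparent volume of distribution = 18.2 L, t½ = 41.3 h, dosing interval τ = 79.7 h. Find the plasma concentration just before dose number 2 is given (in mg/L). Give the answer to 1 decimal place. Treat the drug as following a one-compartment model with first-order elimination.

C₀ per dose = Dose / Vd = 1630 / 18.2 = 89.56 mg/L
k = ln2 / t½ = 0.693147 / 41.3 = 0.01678 h⁻¹
Fraction remaining after one interval: r = e^(−kτ) = e^(−0.01678 × 79.7) = 0.2625
Before dose 2, 1 dose has been given (aged 1τ).
C_trough = C₀ × r = 89.56 × 0.2625 = 23.51 mg/L

23.5 mg/L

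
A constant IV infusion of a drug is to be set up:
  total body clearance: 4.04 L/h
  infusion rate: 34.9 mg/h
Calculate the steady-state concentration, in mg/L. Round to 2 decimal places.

At steady state Css = R₀ / CL = 34.9 / 4.040 = 8.639 mg/L

8.64 mg/L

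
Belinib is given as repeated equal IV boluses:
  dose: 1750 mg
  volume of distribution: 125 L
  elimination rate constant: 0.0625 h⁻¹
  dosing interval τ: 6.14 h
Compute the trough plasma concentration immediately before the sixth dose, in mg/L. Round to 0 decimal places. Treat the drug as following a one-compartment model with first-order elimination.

26 mg/L

C₀ per dose = Dose / Vd = 1750 / 125 = 14.00 mg/L
Fraction remaining after one interval: r = e^(−kτ) = e^(−0.06250 × 6.14) = 0.6813
Before dose 6, 5 doses have been given (aged 1τ, 2τ, 3τ, 4τ, 5τ).
C_trough = C₀ × (r + r² + … + r^5) = C₀ × r(1−r^5)/(1−r)
        = 14.00 × 0.6813 × (1 − 0.1468) / (1 − 0.6813) = 25.53 mg/L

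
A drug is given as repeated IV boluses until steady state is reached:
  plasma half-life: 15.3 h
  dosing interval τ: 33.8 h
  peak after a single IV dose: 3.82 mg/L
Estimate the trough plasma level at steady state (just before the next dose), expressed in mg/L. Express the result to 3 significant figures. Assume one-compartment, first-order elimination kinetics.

1.05 mg/L

k = ln2 / t½ = 0.693147 / 15.3 = 0.04530 h⁻¹
e^(−kτ) = e^(−0.04530 × 33.8) = 0.2163
Accumulation ratio R = 1 / (1 − e^(−kτ)) = 1 / (1 − 0.2163) = 1.276
Steady-state trough = C₀ × R × e^(−kτ) = 3.82 × 1.276 × 0.2163 = 1.054 mg/L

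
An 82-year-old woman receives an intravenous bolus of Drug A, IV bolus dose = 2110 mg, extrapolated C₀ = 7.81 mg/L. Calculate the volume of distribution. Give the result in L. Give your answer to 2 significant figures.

270 L

Vd = Dose / C₀ = 2110 / 7.81 = 270.2 L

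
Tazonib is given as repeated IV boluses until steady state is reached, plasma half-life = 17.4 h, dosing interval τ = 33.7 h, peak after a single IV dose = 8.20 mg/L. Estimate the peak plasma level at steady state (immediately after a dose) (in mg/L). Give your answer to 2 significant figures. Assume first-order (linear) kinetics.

11 mg/L

k = ln2 / t½ = 0.693147 / 17.4 = 0.03984 h⁻¹
e^(−kτ) = e^(−0.03984 × 33.7) = 0.2612
Accumulation ratio R = 1 / (1 − e^(−kτ)) = 1 / (1 − 0.2612) = 1.354
Steady-state peak = C₀ × R = 8.20 × 1.354 = 11.10 mg/L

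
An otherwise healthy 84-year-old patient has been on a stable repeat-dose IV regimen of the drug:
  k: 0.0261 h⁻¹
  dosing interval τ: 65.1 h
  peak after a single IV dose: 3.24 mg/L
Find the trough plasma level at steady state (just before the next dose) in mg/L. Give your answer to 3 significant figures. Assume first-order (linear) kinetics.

e^(−kτ) = e^(−0.02610 × 65.1) = 0.1828
Accumulation ratio R = 1 / (1 − e^(−kτ)) = 1 / (1 − 0.1828) = 1.224
Steady-state trough = C₀ × R × e^(−kτ) = 3.24 × 1.224 × 0.1828 = 0.7249 mg/L

0.725 mg/L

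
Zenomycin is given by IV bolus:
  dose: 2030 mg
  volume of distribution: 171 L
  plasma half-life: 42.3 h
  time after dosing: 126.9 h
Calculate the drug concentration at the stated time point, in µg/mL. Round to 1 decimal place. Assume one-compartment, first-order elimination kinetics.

1.5 µg/mL

C₀ = Dose / Vd = 2030 / 171 = 11.87 mg/L
k = ln2 / t½ = 0.693147 / 42.3 = 0.01639 h⁻¹
t / t½ = 126.9 / 42.3 = 3 half-lives
C = C₀ × (1/2)^3 = 11.87 × 0.1250 = 1.484 mg/L
(1.484 mg/L = 1.484 µg/mL)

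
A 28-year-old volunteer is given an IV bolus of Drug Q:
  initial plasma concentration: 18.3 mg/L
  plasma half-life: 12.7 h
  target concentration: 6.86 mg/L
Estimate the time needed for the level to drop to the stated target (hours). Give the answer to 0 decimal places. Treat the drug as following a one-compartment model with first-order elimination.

18 h

k = ln2 / t½ = 0.693147 / 12.7 = 0.05458 h⁻¹
t = ln(C₀ / C) / k = ln(18.30 / 6.86) / 0.05458
  = ln(2.668) / 0.05458 = 0.9813 / 0.05458 = 17.98 h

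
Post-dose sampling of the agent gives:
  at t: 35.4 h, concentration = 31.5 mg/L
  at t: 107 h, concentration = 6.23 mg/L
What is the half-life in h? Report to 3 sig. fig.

k = ln(C₁/C₂) / (t₂ − t₁) = ln(31.5/6.23) / (107 − 35.4)
  = 1.621 / 71.60 = 0.02264 h⁻¹
t½ = ln2 / k = 0.693147 / 0.02264 = 30.62 h

30.6 h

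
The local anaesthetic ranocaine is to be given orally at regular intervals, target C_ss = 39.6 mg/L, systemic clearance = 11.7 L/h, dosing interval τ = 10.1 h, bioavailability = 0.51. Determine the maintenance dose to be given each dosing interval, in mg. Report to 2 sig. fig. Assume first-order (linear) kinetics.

9200 mg

At steady state, F × (Dose/τ) = Css × CL.
Dose = Css × CL × τ / F = 39.6 × 11.70 × 10.1 / 0.51 = 9176 mg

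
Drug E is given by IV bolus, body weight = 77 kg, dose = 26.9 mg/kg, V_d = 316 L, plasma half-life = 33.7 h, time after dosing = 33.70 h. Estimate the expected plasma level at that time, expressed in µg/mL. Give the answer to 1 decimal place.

3.3 µg/mL

Total dose = 26.9 × 77 = 2071 mg
C₀ = Dose / Vd = 2071 / 316 = 6.554 mg/L
k = ln2 / t½ = 0.693147 / 33.7 = 0.02057 h⁻¹
t / t½ = 33.70 / 33.7 = 1 half-lives
C = C₀ × (1/2)^1 = 6.554 × 0.5000 = 3.277 mg/L
(3.277 mg/L = 3.277 µg/mL)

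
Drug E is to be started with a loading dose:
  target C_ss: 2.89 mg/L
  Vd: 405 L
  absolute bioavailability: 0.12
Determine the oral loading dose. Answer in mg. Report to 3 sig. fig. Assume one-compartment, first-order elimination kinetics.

LD = Css × Vd / F = 2.89 × 405 / 0.12 = 9754 mg

9750 mg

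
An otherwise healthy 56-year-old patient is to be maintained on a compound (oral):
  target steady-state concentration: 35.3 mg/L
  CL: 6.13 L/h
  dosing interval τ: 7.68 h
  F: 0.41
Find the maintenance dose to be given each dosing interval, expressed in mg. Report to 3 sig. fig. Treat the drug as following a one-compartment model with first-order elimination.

At steady state, F × (Dose/τ) = Css × CL.
Dose = Css × CL × τ / F = 35.3 × 6.130 × 7.68 / 0.41 = 4053 mg

4050 mg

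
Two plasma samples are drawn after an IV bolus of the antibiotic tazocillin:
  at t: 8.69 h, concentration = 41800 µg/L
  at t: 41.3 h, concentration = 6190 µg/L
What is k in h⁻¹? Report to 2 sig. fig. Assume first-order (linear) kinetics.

k = ln(C₁/C₂) / (t₂ − t₁) = ln(41800/6190) / (41.3 − 8.69)
  = 1.910 / 32.61 = 0.05857 h⁻¹

0.059 h⁻¹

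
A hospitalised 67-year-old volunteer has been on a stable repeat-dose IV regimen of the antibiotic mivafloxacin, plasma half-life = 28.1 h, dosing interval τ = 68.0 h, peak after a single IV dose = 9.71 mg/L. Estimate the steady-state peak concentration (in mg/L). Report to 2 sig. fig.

k = ln2 / t½ = 0.693147 / 28.1 = 0.02467 h⁻¹
e^(−kτ) = e^(−0.02467 × 68.0) = 0.1868
Accumulation ratio R = 1 / (1 − e^(−kτ)) = 1 / (1 − 0.1868) = 1.230
Steady-state peak = C₀ × R = 9.71 × 1.230 = 11.94 mg/L

12 mg/L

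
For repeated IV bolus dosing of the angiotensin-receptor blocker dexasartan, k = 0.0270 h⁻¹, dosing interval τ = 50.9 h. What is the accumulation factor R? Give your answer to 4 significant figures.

1.339

e^(−kτ) = e^(−0.02700 × 50.9) = 0.2530
Accumulation ratio R = 1 / (1 − e^(−kτ)) = 1 / (1 − 0.2530) = 1.339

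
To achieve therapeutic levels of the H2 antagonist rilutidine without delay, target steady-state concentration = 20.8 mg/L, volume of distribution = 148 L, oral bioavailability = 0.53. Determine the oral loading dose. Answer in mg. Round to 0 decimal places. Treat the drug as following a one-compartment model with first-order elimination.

5808 mg

LD = Css × Vd / F = 20.8 × 148 / 0.53 = 5808 mg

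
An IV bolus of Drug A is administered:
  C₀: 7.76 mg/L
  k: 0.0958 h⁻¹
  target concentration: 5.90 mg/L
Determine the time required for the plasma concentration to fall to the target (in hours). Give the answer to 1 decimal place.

t = ln(C₀ / C) / k = ln(7.760 / 5.90) / 0.09580
  = ln(1.315) / 0.09580 = 0.2738 / 0.09580 = 2.858 h

2.9 h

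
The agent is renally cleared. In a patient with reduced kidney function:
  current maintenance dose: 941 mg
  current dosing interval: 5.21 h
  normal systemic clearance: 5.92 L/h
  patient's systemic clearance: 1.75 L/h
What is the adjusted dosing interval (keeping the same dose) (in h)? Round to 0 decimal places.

To keep the same average steady-state level, dosing rate must scale with clearance.
CL ratio = 1.75 / 5.92 = 0.2956
New interval (same dose) = 5.21 / 0.2956 = 17.63 h

18 h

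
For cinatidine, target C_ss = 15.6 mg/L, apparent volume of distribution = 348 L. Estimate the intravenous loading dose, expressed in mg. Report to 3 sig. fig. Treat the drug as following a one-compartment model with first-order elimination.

5430 mg

LD = Css × Vd = 15.6 × 348 = 5429 mg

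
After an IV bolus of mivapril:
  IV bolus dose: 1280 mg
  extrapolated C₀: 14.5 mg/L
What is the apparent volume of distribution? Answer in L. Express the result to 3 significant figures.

88.3 L

Vd = Dose / C₀ = 1280 / 14.5 = 88.28 L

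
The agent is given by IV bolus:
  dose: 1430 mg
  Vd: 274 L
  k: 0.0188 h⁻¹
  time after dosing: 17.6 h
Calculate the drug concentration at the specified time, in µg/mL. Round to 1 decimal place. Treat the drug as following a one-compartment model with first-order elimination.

C₀ = Dose / Vd = 1430 / 274 = 5.219 mg/L
C = C₀ · e^(−k·t) = 5.219 × e^(−0.01880 × 17.6)
  = 5.219 × 0.7183 = 3.749 mg/L
(3.749 mg/L = 3.749 µg/mL)

3.7 µg/mL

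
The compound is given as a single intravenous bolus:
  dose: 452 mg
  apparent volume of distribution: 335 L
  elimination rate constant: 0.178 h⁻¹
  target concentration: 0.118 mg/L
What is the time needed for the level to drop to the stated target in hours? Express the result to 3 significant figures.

13.7 h

C₀ = Dose / Vd = 452.0 / 335 = 1.349 mg/L
t = ln(C₀ / C) / k = ln(1.349 / 0.118) / 0.1780
  = ln(11.43) / 0.1780 = 2.436 / 0.1780 = 13.69 h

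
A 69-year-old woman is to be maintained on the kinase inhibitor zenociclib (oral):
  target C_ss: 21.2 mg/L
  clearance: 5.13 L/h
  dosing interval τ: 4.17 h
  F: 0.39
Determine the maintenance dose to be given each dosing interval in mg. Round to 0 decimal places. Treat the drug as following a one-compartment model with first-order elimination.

1163 mg

At steady state, F × (Dose/τ) = Css × CL.
Dose = Css × CL × τ / F = 21.2 × 5.130 × 4.17 / 0.39 = 1163 mg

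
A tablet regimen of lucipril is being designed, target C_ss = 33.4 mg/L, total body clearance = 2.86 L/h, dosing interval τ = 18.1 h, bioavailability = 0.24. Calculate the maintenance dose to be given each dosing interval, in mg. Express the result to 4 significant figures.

At steady state, F × (Dose/τ) = Css × CL.
Dose = Css × CL × τ / F = 33.4 × 2.860 × 18.1 / 0.24 = 7204 mg

7204 mg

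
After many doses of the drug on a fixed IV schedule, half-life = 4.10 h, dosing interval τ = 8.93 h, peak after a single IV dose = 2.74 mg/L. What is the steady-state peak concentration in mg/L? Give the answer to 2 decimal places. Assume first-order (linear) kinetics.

3.52 mg/L

k = ln2 / t½ = 0.693147 / 4.10 = 0.1691 h⁻¹
e^(−kτ) = e^(−0.1691 × 8.93) = 0.2209
Accumulation ratio R = 1 / (1 − e^(−kτ)) = 1 / (1 − 0.2209) = 1.284
Steady-state peak = C₀ × R = 2.74 × 1.284 = 3.518 mg/L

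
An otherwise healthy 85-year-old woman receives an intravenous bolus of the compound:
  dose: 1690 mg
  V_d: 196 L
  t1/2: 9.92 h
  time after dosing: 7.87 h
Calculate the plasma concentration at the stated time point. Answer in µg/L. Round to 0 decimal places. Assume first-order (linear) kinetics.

C₀ = Dose / Vd = 1690 / 196 = 8.622 mg/L
k = ln2 / t½ = 0.693147 / 9.92 = 0.06987 h⁻¹
C = C₀ · e^(−k·t) = 8.622 × e^(−0.06987 × 7.87)
  = 8.622 × 0.5770 = 4.975 mg/L
Convert: 4.975 mg/L × 1000 = 4975 µg/L

4975 µg/L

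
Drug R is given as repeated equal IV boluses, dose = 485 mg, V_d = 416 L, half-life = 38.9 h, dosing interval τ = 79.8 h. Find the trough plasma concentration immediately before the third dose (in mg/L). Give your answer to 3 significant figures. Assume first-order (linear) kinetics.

0.349 mg/L

C₀ per dose = Dose / Vd = 485 / 416 = 1.166 mg/L
k = ln2 / t½ = 0.693147 / 38.9 = 0.01782 h⁻¹
Fraction remaining after one interval: r = e^(−kτ) = e^(−0.01782 × 79.8) = 0.2412
Before dose 3, 2 doses have been given (aged 1τ, 2τ).
C_trough = C₀ × (r + r²) = 1.166 × (0.2412 + 0.05818) = 0.3491 mg/L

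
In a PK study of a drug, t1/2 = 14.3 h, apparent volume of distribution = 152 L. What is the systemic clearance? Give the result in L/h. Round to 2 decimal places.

k = ln2 / t½ = 0.693147 / 14.3 = 0.04847 h⁻¹
CL = k × Vd = 0.04847 × 152 = 7.367 L/h

7.37 L/h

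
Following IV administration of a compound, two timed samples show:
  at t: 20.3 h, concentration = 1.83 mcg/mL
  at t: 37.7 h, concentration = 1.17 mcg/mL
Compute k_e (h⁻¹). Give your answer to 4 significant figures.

k = ln(C₁/C₂) / (t₂ − t₁) = ln(1.83/1.17) / (37.7 − 20.3)
  = 0.4473 / 17.40 = 0.02571 h⁻¹

0.02571 h⁻¹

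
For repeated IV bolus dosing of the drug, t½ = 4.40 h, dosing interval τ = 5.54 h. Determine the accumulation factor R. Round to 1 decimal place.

1.7

k = ln2 / t½ = 0.693147 / 4.40 = 0.1575 h⁻¹
e^(−kτ) = e^(−0.1575 × 5.54) = 0.4179
Accumulation ratio R = 1 / (1 − e^(−kτ)) = 1 / (1 − 0.4179) = 1.718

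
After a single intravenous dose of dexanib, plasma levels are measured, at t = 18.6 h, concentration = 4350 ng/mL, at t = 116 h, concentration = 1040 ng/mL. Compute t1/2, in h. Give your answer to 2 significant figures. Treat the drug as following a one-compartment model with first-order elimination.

47 h

k = ln(C₁/C₂) / (t₂ − t₁) = ln(4350/1040) / (116 − 18.6)
  = 1.431 / 97.40 = 0.01469 h⁻¹
t½ = ln2 / k = 0.693147 / 0.01469 = 47.18 h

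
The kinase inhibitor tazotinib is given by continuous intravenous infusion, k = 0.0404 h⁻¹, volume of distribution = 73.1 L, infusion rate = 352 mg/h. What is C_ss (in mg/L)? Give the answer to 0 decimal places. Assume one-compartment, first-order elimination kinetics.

CL = k × Vd = 0.04040 × 73.1 = 2.953 L/h
At steady state Css = R₀ / CL = 352 / 2.953 = 119.2 mg/L

119 mg/L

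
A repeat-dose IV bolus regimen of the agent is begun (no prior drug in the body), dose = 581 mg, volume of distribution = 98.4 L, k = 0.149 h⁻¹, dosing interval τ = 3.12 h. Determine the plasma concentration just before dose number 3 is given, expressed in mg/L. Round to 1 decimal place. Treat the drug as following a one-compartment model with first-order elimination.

6.0 mg/L

C₀ per dose = Dose / Vd = 581 / 98.4 = 5.904 mg/L
Fraction remaining after one interval: r = e^(−kτ) = e^(−0.1490 × 3.12) = 0.6282
Before dose 3, 2 doses have been given (aged 1τ, 2τ).
C_trough = C₀ × (r + r²) = 5.904 × (0.6282 + 0.3946) = 6.039 mg/L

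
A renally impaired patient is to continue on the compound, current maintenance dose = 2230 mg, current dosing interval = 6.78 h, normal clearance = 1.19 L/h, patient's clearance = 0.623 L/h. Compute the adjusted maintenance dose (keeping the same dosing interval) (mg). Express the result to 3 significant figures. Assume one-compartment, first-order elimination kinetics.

1170 mg

To keep the same average steady-state level, dosing rate must scale with clearance.
CL ratio = 0.623 / 1.19 = 0.5235
New dose (same interval) = 2230 × 0.5235 = 1167 mg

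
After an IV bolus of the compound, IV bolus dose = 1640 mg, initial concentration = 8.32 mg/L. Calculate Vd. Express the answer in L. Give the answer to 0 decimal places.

197 L

Vd = Dose / C₀ = 1640 / 8.32 = 197.1 L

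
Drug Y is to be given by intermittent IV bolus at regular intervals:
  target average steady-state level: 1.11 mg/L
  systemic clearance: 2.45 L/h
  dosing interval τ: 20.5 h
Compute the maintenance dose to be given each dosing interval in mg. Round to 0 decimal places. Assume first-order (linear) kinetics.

56 mg

At steady state, Dose/τ = Css × CL.
Dose = Css × CL × τ = 1.11 × 2.450 × 20.5 = 55.75 mg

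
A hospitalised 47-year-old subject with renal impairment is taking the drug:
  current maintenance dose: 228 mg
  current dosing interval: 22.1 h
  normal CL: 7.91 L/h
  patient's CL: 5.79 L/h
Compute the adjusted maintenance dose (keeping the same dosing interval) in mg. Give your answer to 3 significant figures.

167 mg

To keep the same average steady-state level, dosing rate must scale with clearance.
CL ratio = 5.79 / 7.91 = 0.7320
New dose (same interval) = 228 × 0.7320 = 166.9 mg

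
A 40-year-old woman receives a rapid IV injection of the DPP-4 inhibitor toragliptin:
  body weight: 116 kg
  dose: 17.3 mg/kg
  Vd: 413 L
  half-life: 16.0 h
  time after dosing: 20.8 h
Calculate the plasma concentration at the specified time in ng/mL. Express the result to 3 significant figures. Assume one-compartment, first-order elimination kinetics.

Total dose = 17.3 × 116 = 2007 mg
C₀ = Dose / Vd = 2007 / 413 = 4.860 mg/L
k = ln2 / t½ = 0.693147 / 16.0 = 0.04332 h⁻¹
C = C₀ · e^(−k·t) = 4.860 × e^(−0.04332 × 20.8)
  = 4.860 × 0.4061 = 1.974 mg/L
Convert: 1.974 mg/L × 1000 = 1974 ng/mL

1970 ng/mL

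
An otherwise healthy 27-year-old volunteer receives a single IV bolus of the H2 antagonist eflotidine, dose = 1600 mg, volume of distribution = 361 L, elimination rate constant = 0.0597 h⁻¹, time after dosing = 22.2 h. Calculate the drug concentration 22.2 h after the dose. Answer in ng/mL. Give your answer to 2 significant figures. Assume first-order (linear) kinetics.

C₀ = Dose / Vd = 1600 / 361 = 4.432 mg/L
C = C₀ · e^(−k·t) = 4.432 × e^(−0.05970 × 22.2)
  = 4.432 × 0.2657 = 1.178 mg/L
Convert: 1.178 mg/L × 1000 = 1178 ng/mL

1200 ng/mL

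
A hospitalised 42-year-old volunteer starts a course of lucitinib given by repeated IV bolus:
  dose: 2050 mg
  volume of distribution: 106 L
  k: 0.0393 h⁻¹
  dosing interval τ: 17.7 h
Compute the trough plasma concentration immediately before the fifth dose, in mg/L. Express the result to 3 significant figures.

18.1 mg/L

C₀ per dose = Dose / Vd = 2050 / 106 = 19.34 mg/L
Fraction remaining after one interval: r = e^(−kτ) = e^(−0.03930 × 17.7) = 0.4988
Before dose 5, 4 doses have been given (aged 1τ, 2τ, 3τ, 4τ).
C_trough = C₀ × (r + r² + … + r^4) = C₀ × r(1−r^4)/(1−r)
        = 19.34 × 0.4988 × (1 − 0.06190) / (1 − 0.4988) = 18.06 mg/L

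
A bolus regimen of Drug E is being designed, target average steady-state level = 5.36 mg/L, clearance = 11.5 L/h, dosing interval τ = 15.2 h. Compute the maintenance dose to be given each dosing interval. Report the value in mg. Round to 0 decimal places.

At steady state, Dose/τ = Css × CL.
Dose = Css × CL × τ = 5.36 × 11.50 × 15.2 = 936.9 mg

937 mg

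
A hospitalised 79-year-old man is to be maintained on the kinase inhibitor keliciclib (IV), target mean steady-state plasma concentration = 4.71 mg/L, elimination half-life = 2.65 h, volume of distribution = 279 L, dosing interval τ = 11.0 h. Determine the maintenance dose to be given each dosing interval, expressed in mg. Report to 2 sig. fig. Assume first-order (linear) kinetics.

3800 mg

k = ln2 / t½ = 0.693147 / 2.65 = 0.2616 h⁻¹
CL = k × Vd = 0.2616 × 279 = 72.99 L/h
At steady state, Dose/τ = Css × CL.
Dose = Css × CL × τ = 4.71 × 72.99 × 11.0 = 3782 mg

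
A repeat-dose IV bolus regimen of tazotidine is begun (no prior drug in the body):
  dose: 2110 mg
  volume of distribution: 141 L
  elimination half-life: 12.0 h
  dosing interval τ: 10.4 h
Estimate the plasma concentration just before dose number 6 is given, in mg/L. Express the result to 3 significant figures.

C₀ per dose = Dose / Vd = 2110 / 141 = 14.96 mg/L
k = ln2 / t½ = 0.693147 / 12.0 = 0.05776 h⁻¹
Fraction remaining after one interval: r = e^(−kτ) = e^(−0.05776 × 10.4) = 0.5484
Before dose 6, 5 doses have been given (aged 1τ, 2τ, 3τ, 4τ, 5τ).
C_trough = C₀ × (r + r² + … + r^5) = C₀ × r(1−r^5)/(1−r)
        = 14.96 × 0.5484 × (1 − 0.04960) / (1 − 0.5484) = 17.27 mg/L

17.3 mg/L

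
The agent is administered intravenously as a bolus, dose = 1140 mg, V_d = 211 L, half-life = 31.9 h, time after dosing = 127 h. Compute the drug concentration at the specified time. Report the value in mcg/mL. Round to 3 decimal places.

0.342 mcg/mL

C₀ = Dose / Vd = 1140 / 211 = 5.403 mg/L
k = ln2 / t½ = 0.693147 / 31.9 = 0.02173 h⁻¹
C = C₀ · e^(−k·t) = 5.403 × e^(−0.02173 × 127)
  = 5.403 × 0.06331 = 0.3421 mg/L
(0.3421 mg/L = 0.3421 mcg/mL)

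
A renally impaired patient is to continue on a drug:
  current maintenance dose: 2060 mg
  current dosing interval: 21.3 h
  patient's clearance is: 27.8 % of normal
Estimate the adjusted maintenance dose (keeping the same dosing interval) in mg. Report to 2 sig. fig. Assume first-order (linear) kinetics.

To keep the same average steady-state level, dosing rate must scale with clearance.
CL ratio = 27.8 / 100 = 0.2780
New dose (same interval) = 2060 × 0.2780 = 572.7 mg

570 mg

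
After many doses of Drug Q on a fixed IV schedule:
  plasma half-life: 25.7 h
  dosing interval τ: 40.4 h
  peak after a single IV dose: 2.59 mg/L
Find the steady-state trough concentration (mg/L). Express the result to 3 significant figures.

k = ln2 / t½ = 0.693147 / 25.7 = 0.02697 h⁻¹
e^(−kτ) = e^(−0.02697 × 40.4) = 0.3364
Accumulation ratio R = 1 / (1 − e^(−kτ)) = 1 / (1 − 0.3364) = 1.507
Steady-state trough = C₀ × R × e^(−kτ) = 2.59 × 1.507 × 0.3364 = 1.313 mg/L

1.31 mg/L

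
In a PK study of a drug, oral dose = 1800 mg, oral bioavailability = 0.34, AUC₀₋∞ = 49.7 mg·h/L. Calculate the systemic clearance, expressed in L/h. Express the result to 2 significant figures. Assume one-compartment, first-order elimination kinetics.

12 L/h

CL = F·Dose / AUC = 0.34 × 1800 / 49.7 = 12.31 L/h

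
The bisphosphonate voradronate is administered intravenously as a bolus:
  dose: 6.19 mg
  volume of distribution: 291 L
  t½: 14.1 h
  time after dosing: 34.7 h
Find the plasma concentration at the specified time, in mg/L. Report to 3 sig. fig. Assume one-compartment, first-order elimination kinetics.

C₀ = Dose / Vd = 6.190 / 291 = 0.02127 mg/L
k = ln2 / t½ = 0.693147 / 14.1 = 0.04916 h⁻¹
C = C₀ · e^(−k·t) = 0.02127 × e^(−0.04916 × 34.7)
  = 0.02127 × 0.1816 = 0.003863 mg/L

0.00386 mg/L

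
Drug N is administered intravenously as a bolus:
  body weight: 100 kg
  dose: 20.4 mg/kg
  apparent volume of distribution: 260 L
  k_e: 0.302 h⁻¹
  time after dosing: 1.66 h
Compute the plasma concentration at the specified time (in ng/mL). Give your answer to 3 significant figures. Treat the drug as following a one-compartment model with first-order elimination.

4750 ng/mL

Total dose = 20.4 × 100 = 2040 mg
C₀ = Dose / Vd = 2040 / 260 = 7.846 mg/L
C = C₀ · e^(−k·t) = 7.846 × e^(−0.3020 × 1.66)
  = 7.846 × 0.6057 = 4.752 mg/L
Convert: 4.752 mg/L × 1000 = 4752 ng/mL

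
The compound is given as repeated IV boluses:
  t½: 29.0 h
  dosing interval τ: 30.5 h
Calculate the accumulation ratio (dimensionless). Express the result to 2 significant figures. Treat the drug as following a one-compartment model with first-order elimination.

1.9

k = ln2 / t½ = 0.693147 / 29.0 = 0.02390 h⁻¹
e^(−kτ) = e^(−0.02390 × 30.5) = 0.4824
Accumulation ratio R = 1 / (1 − e^(−kτ)) = 1 / (1 − 0.4824) = 1.932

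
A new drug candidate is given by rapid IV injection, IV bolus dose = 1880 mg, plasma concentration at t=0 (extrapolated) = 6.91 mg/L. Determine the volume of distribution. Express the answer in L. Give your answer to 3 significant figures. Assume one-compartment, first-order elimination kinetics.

Vd = Dose / C₀ = 1880 / 6.91 = 272.1 L

272 L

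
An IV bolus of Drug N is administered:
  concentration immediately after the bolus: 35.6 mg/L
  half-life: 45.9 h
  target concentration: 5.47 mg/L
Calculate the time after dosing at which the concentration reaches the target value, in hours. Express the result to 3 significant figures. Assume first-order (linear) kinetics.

124 h

k = ln2 / t½ = 0.693147 / 45.9 = 0.01510 h⁻¹
t = ln(C₀ / C) / k = ln(35.60 / 5.47) / 0.01510
  = ln(6.508) / 0.01510 = 1.873 / 0.01510 = 124.0 h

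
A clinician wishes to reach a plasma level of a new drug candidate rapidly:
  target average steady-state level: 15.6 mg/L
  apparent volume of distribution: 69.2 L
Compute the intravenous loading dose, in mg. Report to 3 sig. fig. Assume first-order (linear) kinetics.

1080 mg

LD = Css × Vd = 15.6 × 69.2 = 1080 mg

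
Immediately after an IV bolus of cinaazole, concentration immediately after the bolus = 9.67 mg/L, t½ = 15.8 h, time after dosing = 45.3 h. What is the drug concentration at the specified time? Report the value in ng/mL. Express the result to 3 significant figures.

k = ln2 / t½ = 0.693147 / 15.8 = 0.04387 h⁻¹
C = C₀ · e^(−k·t) = 9.670 × e^(−0.04387 × 45.3)
  = 9.670 × 0.1371 = 1.326 mg/L
Convert: 1.326 mg/L × 1000 = 1326 ng/mL

1330 ng/mL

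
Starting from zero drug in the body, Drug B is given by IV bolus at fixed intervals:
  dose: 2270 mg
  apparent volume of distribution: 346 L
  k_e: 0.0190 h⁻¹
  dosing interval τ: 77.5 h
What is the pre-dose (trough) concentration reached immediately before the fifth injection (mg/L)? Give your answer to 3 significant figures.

C₀ per dose = Dose / Vd = 2270 / 346 = 6.561 mg/L
Fraction remaining after one interval: r = e^(−kτ) = e^(−0.01900 × 77.5) = 0.2294
Before dose 5, 4 doses have been given (aged 1τ, 2τ, 3τ, 4τ).
C_trough = C₀ × (r + r² + … + r^4) = C₀ × r(1−r^4)/(1−r)
        = 6.561 × 0.2294 × (1 − 0.002769) / (1 − 0.2294) = 1.948 mg/L

1.95 mg/L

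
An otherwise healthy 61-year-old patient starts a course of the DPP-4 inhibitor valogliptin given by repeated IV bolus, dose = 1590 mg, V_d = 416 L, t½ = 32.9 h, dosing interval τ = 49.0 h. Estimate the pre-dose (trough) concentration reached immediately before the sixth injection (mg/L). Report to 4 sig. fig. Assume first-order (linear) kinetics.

2.102 mg/L

C₀ per dose = Dose / Vd = 1590 / 416 = 3.822 mg/L
k = ln2 / t½ = 0.693147 / 32.9 = 0.02107 h⁻¹
Fraction remaining after one interval: r = e^(−kτ) = e^(−0.02107 × 49.0) = 0.3561
Before dose 6, 5 doses have been given (aged 1τ, 2τ, 3τ, 4τ, 5τ).
C_trough = C₀ × (r + r² + … + r^5) = C₀ × r(1−r^5)/(1−r)
        = 3.822 × 0.3561 × (1 − 0.005726) / (1 − 0.3561) = 2.102 mg/L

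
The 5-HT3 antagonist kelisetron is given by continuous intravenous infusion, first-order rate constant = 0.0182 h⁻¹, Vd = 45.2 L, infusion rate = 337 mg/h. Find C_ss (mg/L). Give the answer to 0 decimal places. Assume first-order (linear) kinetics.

410 mg/L

CL = k × Vd = 0.01820 × 45.2 = 0.8226 L/h
At steady state Css = R₀ / CL = 337 / 0.8226 = 409.7 mg/L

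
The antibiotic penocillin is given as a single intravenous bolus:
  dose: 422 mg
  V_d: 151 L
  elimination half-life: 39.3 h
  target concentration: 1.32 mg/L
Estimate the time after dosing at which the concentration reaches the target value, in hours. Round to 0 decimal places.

43 h

C₀ = Dose / Vd = 422.0 / 151 = 2.795 mg/L
k = ln2 / t½ = 0.693147 / 39.3 = 0.01764 h⁻¹
t = ln(C₀ / C) / k = ln(2.795 / 1.32) / 0.01764
  = ln(2.117) / 0.01764 = 0.7500 / 0.01764 = 42.52 h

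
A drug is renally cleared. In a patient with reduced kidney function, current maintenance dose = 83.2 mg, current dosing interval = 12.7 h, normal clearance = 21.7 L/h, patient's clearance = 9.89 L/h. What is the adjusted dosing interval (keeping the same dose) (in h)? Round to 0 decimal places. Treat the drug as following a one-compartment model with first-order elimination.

28 h

To keep the same average steady-state level, dosing rate must scale with clearance.
CL ratio = 9.89 / 21.7 = 0.4558
New interval (same dose) = 12.7 / 0.4558 = 27.86 h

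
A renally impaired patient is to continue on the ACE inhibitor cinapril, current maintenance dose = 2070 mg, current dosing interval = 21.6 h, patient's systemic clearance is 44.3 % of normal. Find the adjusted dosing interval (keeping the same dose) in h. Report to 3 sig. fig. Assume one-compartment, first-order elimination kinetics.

To keep the same average steady-state level, dosing rate must scale with clearance.
CL ratio = 44.3 / 100 = 0.4430
New interval (same dose) = 21.6 / 0.4430 = 48.76 h

48.8 h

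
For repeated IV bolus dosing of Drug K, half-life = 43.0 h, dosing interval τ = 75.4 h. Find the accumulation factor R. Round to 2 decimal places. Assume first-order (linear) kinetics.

k = ln2 / t½ = 0.693147 / 43.0 = 0.01612 h⁻¹
e^(−kτ) = e^(−0.01612 × 75.4) = 0.2966
Accumulation ratio R = 1 / (1 − e^(−kτ)) = 1 / (1 − 0.2966) = 1.422

1.42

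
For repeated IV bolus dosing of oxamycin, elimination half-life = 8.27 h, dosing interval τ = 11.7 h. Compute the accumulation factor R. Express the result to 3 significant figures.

1.60

k = ln2 / t½ = 0.693147 / 8.27 = 0.08381 h⁻¹
e^(−kτ) = e^(−0.08381 × 11.7) = 0.3751
Accumulation ratio R = 1 / (1 − e^(−kτ)) = 1 / (1 − 0.3751) = 1.600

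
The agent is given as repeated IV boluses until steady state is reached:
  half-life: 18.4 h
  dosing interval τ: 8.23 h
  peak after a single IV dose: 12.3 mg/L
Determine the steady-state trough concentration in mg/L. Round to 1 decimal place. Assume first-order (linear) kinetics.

k = ln2 / t½ = 0.693147 / 18.4 = 0.03767 h⁻¹
e^(−kτ) = e^(−0.03767 × 8.23) = 0.7334
Accumulation ratio R = 1 / (1 − e^(−kτ)) = 1 / (1 − 0.7334) = 3.751
Steady-state trough = C₀ × R × e^(−kτ) = 12.3 × 3.751 × 0.7334 = 33.84 mg/L

33.8 mg/L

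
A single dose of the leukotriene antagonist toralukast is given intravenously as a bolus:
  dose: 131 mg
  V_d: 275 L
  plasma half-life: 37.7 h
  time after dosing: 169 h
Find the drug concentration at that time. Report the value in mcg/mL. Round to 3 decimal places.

C₀ = Dose / Vd = 131.0 / 275 = 0.4764 mg/L
k = ln2 / t½ = 0.693147 / 37.7 = 0.01839 h⁻¹
C = C₀ · e^(−k·t) = 0.4764 × e^(−0.01839 × 169)
  = 0.4764 × 0.04469 = 0.02129 mg/L
(0.02129 mg/L = 0.02129 mcg/mL)

0.021 mcg/mL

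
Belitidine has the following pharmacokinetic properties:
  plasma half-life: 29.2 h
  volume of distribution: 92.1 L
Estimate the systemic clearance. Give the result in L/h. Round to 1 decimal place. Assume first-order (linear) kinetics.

2.2 L/h

k = ln2 / t½ = 0.693147 / 29.2 = 0.02374 h⁻¹
CL = k × Vd = 0.02374 × 92.1 = 2.186 L/h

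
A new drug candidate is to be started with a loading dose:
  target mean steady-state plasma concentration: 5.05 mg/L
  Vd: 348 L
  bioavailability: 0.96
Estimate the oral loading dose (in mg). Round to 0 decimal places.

1831 mg

LD = Css × Vd / F = 5.05 × 348 / 0.96 = 1831 mg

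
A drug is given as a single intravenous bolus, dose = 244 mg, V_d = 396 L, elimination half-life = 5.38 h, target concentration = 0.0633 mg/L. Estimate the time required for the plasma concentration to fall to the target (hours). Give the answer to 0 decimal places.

C₀ = Dose / Vd = 244.0 / 396 = 0.6162 mg/L
k = ln2 / t½ = 0.693147 / 5.38 = 0.1288 h⁻¹
t = ln(C₀ / C) / k = ln(0.6162 / 0.0633) / 0.1288
  = ln(9.735) / 0.1288 = 2.276 / 0.1288 = 17.67 h

18 h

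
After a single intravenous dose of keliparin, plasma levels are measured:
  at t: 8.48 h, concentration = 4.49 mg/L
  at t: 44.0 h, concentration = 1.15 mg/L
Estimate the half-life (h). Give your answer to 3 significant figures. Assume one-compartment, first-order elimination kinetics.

k = ln(C₁/C₂) / (t₂ − t₁) = ln(4.49/1.15) / (44.0 − 8.48)
  = 1.362 / 35.52 = 0.03834 h⁻¹
t½ = ln2 / k = 0.693147 / 0.03834 = 18.08 h

18.1 h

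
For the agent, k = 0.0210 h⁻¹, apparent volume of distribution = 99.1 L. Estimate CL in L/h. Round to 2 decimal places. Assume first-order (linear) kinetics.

2.08 L/h

CL = k × Vd = 0.0210 × 99.1 = 2.081 L/h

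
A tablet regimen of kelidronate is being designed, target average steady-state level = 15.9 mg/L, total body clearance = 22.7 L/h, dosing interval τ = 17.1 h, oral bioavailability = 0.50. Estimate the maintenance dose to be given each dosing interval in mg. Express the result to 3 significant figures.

At steady state, F × (Dose/τ) = Css × CL.
Dose = Css × CL × τ / F = 15.9 × 22.70 × 17.1 / 0.50 = 12340 mg

12300 mg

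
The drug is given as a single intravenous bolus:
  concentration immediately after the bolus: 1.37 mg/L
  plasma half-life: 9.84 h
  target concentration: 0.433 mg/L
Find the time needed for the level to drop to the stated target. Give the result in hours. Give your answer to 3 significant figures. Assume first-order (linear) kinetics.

16.4 h

k = ln2 / t½ = 0.693147 / 9.84 = 0.07044 h⁻¹
t = ln(C₀ / C) / k = ln(1.370 / 0.433) / 0.07044
  = ln(3.164) / 0.07044 = 1.152 / 0.07044 = 16.35 h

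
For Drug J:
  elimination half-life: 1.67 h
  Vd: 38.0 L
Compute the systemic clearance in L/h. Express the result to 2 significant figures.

16 L/h

k = ln2 / t½ = 0.693147 / 1.67 = 0.4151 h⁻¹
CL = k × Vd = 0.4151 × 38.0 = 15.77 L/h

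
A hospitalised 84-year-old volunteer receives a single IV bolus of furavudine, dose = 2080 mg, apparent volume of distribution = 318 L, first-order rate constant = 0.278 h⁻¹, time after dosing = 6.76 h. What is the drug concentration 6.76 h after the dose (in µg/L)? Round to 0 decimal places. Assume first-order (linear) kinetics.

C₀ = Dose / Vd = 2080 / 318 = 6.541 mg/L
C = C₀ · e^(−k·t) = 6.541 × e^(−0.2780 × 6.76)
  = 6.541 × 0.1527 = 0.9988 mg/L
Convert: 0.9988 mg/L × 1000 = 998.8 µg/L

999 µg/L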